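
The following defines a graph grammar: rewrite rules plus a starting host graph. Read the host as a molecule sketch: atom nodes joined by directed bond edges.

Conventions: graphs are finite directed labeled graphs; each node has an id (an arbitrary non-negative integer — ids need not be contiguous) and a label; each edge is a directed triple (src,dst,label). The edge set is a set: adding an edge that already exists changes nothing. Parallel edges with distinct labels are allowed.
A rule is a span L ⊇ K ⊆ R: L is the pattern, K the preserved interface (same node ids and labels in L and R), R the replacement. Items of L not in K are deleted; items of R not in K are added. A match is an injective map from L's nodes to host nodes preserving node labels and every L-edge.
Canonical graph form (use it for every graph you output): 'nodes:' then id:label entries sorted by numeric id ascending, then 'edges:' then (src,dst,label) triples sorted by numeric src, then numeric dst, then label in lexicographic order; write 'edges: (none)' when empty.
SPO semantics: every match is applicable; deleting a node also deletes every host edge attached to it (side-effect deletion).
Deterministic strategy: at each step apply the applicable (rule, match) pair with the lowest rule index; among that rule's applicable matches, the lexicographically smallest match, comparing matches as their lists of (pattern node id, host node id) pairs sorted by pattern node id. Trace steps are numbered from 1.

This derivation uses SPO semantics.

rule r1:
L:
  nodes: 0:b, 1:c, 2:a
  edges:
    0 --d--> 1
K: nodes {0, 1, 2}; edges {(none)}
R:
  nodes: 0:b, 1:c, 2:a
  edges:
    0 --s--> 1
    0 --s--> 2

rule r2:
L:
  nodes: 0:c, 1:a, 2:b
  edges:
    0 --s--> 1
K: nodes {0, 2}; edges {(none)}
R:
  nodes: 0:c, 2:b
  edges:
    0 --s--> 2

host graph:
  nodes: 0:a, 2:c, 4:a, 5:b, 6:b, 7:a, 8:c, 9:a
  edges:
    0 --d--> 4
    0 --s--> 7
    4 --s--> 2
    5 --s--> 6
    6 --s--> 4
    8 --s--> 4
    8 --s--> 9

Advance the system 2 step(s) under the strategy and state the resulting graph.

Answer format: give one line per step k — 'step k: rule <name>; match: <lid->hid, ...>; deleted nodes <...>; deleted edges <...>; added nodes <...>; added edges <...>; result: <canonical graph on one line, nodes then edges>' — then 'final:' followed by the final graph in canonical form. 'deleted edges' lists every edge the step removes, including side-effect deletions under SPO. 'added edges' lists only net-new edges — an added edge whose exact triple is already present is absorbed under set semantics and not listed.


step 1: rule r2; match: 0->8, 1->4, 2->5; deleted nodes 4; deleted edges (0,4,d); (4,2,s); (6,4,s); (8,4,s); added nodes (none); added edges (8,5,s); result: nodes: 0:a, 2:c, 5:b, 6:b, 7:a, 8:c, 9:a edges: (0,7,s); (5,6,s); (8,5,s); (8,9,s)
step 2: rule r2; match: 0->8, 1->9, 2->5; deleted nodes 9; deleted edges (8,9,s); added nodes (none); added edges (none); result: nodes: 0:a, 2:c, 5:b, 6:b, 7:a, 8:c edges: (0,7,s); (5,6,s); (8,5,s)
final:
nodes: 0:a, 2:c, 5:b, 6:b, 7:a, 8:c
edges: (0,7,s); (5,6,s); (8,5,s)


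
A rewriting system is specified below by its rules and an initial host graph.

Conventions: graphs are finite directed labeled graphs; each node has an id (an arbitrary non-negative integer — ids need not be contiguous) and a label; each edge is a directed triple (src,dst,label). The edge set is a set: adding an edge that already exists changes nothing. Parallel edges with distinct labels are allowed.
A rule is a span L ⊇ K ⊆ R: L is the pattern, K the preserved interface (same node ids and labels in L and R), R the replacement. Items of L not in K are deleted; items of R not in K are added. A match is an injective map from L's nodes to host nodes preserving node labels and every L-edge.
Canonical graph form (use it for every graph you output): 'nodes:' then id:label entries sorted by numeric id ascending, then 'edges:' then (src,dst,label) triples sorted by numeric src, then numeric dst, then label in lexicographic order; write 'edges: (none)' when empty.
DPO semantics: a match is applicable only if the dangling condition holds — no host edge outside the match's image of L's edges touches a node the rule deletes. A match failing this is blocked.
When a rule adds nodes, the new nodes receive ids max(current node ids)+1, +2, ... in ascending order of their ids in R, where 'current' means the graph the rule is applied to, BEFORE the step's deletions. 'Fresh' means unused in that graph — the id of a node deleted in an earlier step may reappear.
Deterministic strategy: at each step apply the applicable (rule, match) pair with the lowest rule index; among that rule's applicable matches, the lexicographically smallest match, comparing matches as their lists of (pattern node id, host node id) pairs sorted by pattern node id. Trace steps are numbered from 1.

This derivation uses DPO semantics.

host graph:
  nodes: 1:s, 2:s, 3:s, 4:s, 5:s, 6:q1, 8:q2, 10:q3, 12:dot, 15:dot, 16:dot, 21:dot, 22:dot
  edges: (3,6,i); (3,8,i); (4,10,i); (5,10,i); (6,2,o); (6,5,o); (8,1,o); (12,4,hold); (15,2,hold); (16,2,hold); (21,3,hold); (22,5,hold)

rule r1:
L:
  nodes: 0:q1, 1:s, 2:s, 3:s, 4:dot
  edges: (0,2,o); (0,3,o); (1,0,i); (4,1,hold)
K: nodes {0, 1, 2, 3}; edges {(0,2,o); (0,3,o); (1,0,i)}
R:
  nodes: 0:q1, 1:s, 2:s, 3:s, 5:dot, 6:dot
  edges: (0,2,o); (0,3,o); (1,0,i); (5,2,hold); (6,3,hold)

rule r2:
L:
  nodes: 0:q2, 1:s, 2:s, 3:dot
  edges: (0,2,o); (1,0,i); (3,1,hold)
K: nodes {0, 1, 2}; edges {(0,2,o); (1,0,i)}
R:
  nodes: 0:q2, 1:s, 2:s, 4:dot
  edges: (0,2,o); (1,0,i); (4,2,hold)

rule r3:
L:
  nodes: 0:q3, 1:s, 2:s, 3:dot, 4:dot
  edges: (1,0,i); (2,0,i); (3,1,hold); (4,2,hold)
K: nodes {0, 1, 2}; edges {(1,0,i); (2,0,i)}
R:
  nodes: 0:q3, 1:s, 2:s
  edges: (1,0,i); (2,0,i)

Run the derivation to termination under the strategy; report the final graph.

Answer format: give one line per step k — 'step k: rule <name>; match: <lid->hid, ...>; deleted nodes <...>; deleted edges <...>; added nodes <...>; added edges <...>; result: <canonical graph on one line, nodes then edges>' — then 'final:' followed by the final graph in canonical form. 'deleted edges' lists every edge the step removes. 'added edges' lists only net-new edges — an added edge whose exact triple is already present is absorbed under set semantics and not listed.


step 1: rule r1; match: 0->6, 1->3, 2->2, 3->5, 4->21; deleted nodes 21; deleted edges (21,3,hold); added nodes 23, 24; added edges (23,2,hold); (24,5,hold); result: nodes: 1:s, 2:s, 3:s, 4:s, 5:s, 6:q1, 8:q2, 10:q3, 12:dot, 15:dot, 16:dot, 22:dot, 23:dot, 24:dot edges: (3,6,i); (3,8,i); (4,10,i); (5,10,i); (6,2,o); (6,5,o); (8,1,o); (12,4,hold); (15,2,hold); (16,2,hold); (22,5,hold); (23,2,hold); (24,5,hold)
step 2: rule r3; match: 0->10, 1->4, 2->5, 3->12, 4->22; deleted nodes 12, 22; deleted edges (12,4,hold); (22,5,hold); added nodes (none); added edges (none); result: nodes: 1:s, 2:s, 3:s, 4:s, 5:s, 6:q1, 8:q2, 10:q3, 15:dot, 16:dot, 23:dot, 24:dot edges: (3,6,i); (3,8,i); (4,10,i); (5,10,i); (6,2,o); (6,5,o); (8,1,o); (15,2,hold); (16,2,hold); (23,2,hold); (24,5,hold)
final:
nodes: 1:s, 2:s, 3:s, 4:s, 5:s, 6:q1, 8:q2, 10:q3, 15:dot, 16:dot, 23:dot, 24:dot
edges: (3,6,i); (3,8,i); (4,10,i); (5,10,i); (6,2,o); (6,5,o); (8,1,o); (15,2,hold); (16,2,hold); (23,2,hold); (24,5,hold)


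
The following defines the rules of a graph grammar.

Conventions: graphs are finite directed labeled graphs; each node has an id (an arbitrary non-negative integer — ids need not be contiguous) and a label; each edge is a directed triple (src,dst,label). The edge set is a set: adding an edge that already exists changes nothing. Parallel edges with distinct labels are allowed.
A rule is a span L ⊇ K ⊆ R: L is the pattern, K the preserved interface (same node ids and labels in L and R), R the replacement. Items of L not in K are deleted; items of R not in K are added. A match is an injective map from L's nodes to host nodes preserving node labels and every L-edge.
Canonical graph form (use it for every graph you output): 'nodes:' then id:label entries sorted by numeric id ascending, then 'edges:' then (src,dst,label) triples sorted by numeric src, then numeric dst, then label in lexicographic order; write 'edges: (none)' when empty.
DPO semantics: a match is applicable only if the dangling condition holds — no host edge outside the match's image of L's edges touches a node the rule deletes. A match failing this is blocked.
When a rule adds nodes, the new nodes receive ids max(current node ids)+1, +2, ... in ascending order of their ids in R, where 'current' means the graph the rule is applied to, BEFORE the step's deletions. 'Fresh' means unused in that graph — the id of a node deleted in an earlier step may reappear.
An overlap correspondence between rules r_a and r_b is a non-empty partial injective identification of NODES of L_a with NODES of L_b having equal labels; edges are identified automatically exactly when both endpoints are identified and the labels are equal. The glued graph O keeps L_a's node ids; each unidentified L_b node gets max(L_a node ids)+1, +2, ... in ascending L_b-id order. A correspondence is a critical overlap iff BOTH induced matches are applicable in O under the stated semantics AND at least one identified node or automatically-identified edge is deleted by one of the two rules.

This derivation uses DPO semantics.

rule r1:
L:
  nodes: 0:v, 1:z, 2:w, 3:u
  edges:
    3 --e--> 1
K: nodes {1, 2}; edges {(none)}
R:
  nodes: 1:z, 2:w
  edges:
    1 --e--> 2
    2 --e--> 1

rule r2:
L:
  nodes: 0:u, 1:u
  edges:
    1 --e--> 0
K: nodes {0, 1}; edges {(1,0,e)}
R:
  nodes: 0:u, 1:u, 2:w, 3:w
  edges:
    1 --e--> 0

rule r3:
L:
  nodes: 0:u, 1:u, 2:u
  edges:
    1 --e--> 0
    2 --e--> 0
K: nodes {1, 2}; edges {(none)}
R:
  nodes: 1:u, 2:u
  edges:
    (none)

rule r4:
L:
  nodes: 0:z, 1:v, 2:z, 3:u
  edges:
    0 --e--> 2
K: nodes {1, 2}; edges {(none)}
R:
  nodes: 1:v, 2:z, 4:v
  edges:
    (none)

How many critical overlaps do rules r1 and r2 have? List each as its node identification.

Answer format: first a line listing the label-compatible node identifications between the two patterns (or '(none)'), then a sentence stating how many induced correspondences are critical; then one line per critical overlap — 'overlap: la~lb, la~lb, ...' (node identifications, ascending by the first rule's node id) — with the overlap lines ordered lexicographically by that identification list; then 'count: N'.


label-compatible node identifications between L(r1) and L(r2): 3~0, 3~1
0 of the induced correspondences are critical overlaps of r1 and r2.
count: 0


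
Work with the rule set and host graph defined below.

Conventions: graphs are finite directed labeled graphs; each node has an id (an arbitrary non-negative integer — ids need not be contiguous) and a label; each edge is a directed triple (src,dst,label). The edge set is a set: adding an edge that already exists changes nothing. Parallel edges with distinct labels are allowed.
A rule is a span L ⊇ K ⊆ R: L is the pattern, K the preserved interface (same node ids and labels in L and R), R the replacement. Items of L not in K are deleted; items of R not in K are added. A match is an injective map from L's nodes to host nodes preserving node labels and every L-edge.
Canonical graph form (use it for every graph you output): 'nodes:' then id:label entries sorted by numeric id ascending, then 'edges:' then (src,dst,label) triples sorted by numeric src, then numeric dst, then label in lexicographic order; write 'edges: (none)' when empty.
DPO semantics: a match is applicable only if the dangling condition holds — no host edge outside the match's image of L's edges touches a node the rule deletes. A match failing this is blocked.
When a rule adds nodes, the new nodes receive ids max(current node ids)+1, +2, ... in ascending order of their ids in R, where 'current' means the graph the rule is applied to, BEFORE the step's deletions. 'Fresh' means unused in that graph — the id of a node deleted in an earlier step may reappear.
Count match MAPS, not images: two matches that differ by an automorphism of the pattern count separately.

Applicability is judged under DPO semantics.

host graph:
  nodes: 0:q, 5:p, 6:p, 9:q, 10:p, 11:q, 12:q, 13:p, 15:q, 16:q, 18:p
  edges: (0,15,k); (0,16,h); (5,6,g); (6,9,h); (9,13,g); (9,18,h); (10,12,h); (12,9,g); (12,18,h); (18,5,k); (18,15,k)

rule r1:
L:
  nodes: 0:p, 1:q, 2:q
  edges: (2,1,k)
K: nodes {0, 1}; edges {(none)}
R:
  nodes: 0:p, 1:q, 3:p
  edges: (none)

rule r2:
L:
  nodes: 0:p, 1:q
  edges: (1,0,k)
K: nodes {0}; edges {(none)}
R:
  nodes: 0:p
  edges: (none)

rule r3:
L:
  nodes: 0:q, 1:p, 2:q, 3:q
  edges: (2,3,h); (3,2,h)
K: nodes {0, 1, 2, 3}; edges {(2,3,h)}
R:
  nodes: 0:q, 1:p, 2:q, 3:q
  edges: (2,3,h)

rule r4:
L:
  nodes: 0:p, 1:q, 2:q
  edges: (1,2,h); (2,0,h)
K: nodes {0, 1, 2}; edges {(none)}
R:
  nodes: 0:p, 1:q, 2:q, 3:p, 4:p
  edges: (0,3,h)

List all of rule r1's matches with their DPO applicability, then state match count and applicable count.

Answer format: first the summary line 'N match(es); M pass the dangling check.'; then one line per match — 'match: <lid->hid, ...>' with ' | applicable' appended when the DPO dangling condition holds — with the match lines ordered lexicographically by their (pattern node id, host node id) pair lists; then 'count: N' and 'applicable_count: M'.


5 match(es); 0 pass the dangling check.
match: 0->5, 1->15, 2->0
match: 0->6, 1->15, 2->0
match: 0->10, 1->15, 2->0
match: 0->13, 1->15, 2->0
match: 0->18, 1->15, 2->0
count: 5
applicable_count: 0


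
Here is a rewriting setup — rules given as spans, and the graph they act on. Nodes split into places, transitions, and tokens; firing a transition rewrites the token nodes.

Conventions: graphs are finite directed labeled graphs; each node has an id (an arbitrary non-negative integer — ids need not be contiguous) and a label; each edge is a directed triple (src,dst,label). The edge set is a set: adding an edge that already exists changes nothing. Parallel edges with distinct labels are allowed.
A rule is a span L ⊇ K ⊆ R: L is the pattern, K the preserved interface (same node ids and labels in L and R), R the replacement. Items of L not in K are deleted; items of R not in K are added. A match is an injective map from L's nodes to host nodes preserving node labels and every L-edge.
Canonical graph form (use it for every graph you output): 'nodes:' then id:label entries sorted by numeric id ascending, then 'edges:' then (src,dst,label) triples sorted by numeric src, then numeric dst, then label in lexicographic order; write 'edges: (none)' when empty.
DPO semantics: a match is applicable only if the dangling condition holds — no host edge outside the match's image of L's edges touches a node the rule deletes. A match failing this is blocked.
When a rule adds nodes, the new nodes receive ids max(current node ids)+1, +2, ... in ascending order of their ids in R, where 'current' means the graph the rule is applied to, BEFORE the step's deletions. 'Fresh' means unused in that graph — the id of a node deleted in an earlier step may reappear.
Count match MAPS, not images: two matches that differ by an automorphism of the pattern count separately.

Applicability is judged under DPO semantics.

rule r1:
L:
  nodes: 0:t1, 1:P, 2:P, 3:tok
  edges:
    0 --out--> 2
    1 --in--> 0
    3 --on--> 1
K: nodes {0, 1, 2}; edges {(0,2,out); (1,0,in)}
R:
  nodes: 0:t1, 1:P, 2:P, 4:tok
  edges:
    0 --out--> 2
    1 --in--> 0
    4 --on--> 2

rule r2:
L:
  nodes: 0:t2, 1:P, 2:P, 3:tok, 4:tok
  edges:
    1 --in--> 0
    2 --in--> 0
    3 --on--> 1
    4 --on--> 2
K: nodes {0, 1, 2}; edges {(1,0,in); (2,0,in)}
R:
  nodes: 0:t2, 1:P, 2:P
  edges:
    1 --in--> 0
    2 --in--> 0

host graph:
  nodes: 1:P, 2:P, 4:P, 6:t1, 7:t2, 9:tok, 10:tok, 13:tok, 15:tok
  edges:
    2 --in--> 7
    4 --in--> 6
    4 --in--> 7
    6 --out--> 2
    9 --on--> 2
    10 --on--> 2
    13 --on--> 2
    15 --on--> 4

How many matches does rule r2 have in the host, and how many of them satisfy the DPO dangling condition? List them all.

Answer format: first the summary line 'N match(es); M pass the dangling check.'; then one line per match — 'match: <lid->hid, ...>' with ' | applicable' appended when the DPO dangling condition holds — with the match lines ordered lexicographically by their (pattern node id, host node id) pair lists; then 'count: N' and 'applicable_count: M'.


6 match(es); 6 pass the dangling check.
match: 0->7, 1->2, 2->4, 3->9, 4->15 | applicable
match: 0->7, 1->2, 2->4, 3->10, 4->15 | applicable
match: 0->7, 1->2, 2->4, 3->13, 4->15 | applicable
match: 0->7, 1->4, 2->2, 3->15, 4->9 | applicable
match: 0->7, 1->4, 2->2, 3->15, 4->10 | applicable
match: 0->7, 1->4, 2->2, 3->15, 4->13 | applicable
count: 6
applicable_count: 6


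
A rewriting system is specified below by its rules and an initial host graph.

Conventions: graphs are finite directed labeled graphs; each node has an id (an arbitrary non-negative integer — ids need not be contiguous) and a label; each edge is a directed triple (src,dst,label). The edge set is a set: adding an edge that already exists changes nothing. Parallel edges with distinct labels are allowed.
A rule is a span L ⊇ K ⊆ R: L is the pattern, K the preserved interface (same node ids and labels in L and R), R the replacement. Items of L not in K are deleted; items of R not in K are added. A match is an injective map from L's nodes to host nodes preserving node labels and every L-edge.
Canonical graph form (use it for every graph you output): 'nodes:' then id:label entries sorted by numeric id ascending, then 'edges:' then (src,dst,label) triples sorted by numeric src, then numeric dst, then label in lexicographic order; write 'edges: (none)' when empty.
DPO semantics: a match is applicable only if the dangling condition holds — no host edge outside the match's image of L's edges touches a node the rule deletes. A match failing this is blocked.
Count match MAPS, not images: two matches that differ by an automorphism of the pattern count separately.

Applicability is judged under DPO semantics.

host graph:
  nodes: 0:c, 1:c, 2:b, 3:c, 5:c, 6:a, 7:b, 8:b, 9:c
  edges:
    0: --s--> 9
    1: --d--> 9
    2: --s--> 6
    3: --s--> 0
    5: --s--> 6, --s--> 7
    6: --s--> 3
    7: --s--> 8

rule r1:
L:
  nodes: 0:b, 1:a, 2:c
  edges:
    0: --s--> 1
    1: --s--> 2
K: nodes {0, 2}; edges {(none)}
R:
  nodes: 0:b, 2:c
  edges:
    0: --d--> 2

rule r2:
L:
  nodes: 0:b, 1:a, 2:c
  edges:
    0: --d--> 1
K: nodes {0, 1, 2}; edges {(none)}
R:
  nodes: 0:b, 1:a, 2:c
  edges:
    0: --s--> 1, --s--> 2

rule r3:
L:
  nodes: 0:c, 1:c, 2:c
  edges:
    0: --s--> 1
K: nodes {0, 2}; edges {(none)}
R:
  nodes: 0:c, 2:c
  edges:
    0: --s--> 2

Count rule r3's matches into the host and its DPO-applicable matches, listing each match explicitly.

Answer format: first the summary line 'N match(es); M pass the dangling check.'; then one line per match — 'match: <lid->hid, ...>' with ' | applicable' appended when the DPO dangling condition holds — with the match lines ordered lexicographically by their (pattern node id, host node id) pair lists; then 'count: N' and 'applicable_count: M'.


6 match(es); 0 pass the dangling check.
match: 0->0, 1->9, 2->1
match: 0->0, 1->9, 2->3
match: 0->0, 1->9, 2->5
match: 0->3, 1->0, 2->1
match: 0->3, 1->0, 2->5
match: 0->3, 1->0, 2->9
count: 6
applicable_count: 0


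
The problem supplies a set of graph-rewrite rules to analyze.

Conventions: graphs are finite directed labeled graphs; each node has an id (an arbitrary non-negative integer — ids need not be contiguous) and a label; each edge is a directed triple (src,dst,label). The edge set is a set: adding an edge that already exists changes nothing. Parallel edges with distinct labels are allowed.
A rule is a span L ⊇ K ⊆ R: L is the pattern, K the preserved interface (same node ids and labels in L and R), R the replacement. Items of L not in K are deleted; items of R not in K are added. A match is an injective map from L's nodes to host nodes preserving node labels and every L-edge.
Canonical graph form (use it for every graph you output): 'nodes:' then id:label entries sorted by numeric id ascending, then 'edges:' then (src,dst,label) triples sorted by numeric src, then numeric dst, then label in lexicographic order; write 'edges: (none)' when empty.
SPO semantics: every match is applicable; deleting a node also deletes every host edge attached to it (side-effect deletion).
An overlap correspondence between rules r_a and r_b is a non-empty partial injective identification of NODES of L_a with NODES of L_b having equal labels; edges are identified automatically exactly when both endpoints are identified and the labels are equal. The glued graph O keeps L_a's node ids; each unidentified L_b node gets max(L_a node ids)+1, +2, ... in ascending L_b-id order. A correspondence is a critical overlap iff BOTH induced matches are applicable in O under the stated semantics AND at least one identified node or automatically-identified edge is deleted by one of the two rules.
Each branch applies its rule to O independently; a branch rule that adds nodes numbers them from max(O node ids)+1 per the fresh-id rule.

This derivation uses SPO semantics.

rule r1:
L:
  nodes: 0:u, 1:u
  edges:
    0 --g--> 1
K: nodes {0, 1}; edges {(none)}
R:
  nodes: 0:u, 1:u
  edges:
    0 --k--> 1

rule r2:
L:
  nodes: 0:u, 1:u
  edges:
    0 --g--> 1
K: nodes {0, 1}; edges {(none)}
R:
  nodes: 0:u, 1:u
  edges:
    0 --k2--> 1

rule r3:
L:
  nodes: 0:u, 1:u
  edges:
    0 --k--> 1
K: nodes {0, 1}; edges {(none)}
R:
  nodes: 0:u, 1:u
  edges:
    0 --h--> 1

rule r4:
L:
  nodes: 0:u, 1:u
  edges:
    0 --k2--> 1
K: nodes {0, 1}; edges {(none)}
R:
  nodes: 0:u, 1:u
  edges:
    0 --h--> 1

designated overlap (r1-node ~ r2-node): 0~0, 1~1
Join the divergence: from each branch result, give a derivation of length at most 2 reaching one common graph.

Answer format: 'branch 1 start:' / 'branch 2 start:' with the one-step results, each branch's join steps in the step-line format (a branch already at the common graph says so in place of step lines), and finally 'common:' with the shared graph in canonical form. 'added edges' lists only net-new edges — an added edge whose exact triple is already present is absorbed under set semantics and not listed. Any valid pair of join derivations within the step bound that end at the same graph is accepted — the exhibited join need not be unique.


branch 1 start:
nodes: 0:u, 1:u
edges: (0,1,k)
branch 2 start:
nodes: 0:u, 1:u
edges: (0,1,k2)
branch 1 step 1: rule r3; match: 0->0, 1->1; deleted nodes (none); deleted edges (0,1,k); added nodes (none); added edges (0,1,h); result: nodes: 0:u, 1:u edges: (0,1,h)
branch 2 step 1: rule r4; match: 0->0, 1->1; deleted nodes (none); deleted edges (0,1,k2); added nodes (none); added edges (0,1,h); result: nodes: 0:u, 1:u edges: (0,1,h)
common:
nodes: 0:u, 1:u
edges: (0,1,h)


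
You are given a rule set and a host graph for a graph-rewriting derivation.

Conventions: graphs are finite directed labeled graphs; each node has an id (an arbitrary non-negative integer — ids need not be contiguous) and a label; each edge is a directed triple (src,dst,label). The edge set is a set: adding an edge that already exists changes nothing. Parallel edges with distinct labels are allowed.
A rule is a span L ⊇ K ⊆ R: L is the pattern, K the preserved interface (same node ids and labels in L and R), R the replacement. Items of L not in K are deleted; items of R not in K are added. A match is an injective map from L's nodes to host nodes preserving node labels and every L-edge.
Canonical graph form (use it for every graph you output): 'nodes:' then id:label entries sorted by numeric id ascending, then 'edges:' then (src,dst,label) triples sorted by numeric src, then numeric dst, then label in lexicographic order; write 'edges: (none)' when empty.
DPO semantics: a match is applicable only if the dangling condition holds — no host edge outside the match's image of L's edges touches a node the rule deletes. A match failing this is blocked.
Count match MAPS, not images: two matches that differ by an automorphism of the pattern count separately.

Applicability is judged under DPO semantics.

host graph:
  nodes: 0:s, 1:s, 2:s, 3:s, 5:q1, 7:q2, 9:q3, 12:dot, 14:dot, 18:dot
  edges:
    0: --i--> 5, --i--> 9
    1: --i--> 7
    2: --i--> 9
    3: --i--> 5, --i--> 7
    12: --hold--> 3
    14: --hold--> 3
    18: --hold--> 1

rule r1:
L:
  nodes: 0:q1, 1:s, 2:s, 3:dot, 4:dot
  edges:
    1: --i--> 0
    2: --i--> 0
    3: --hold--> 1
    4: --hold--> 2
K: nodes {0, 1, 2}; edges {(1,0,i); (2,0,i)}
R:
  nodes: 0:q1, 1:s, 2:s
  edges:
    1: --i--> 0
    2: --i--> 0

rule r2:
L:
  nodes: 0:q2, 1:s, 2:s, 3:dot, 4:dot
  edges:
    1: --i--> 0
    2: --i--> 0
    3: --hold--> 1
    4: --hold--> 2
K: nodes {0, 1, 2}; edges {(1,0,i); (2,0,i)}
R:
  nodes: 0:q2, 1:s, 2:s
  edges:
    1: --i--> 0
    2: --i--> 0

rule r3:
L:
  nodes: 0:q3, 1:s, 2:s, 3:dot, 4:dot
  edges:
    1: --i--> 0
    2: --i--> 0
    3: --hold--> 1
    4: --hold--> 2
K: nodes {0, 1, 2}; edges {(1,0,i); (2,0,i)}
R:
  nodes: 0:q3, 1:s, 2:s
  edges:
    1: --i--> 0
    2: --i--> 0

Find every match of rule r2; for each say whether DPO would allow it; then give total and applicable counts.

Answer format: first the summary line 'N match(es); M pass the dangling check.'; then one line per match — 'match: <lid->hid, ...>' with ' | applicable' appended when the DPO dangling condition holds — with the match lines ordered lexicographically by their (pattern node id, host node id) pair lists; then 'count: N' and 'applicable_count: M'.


4 match(es); 4 pass the dangling check.
match: 0->7, 1->1, 2->3, 3->18, 4->12 | applicable
match: 0->7, 1->1, 2->3, 3->18, 4->14 | applicable
match: 0->7, 1->3, 2->1, 3->12, 4->18 | applicable
match: 0->7, 1->3, 2->1, 3->14, 4->18 | applicable
count: 4
applicable_count: 4


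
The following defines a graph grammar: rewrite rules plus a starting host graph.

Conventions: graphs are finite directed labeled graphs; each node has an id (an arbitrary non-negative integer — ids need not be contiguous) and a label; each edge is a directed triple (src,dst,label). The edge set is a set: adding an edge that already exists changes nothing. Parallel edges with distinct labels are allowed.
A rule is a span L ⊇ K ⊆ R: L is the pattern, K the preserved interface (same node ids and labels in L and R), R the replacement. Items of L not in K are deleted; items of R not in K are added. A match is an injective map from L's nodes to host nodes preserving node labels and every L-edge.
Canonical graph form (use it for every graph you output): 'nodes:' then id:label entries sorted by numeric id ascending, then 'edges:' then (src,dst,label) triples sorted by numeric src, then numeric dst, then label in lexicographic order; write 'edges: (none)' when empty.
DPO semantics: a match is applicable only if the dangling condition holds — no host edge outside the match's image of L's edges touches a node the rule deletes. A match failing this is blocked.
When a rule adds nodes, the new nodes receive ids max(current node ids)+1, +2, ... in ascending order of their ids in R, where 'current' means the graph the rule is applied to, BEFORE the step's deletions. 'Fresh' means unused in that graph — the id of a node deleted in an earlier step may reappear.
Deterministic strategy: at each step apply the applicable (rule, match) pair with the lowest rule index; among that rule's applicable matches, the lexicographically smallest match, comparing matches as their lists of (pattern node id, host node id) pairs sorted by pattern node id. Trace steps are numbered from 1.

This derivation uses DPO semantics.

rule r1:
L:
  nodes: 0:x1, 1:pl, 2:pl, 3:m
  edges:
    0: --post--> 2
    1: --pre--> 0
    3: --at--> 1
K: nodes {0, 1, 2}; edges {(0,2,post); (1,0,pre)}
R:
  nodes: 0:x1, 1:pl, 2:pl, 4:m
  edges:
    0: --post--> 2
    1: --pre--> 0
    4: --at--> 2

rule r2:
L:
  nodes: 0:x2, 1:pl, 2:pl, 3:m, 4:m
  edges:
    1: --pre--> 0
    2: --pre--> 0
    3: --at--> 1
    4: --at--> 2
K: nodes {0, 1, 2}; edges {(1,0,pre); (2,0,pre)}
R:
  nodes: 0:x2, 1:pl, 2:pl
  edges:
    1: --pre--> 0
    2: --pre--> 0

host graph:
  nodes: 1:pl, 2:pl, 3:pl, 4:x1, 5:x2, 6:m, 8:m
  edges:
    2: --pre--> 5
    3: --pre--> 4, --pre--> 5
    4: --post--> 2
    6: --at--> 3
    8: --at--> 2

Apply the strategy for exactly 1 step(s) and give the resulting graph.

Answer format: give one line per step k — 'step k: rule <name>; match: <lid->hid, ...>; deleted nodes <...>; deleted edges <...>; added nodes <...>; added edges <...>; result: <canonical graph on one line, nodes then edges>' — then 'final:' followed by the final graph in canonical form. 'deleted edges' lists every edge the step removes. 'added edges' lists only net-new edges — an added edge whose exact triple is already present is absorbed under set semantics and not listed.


step 1: rule r1; match: 0->4, 1->3, 2->2, 3->6; deleted nodes 6; deleted edges (6,3,at); added nodes 9; added edges (9,2,at); result: nodes: 1:pl, 2:pl, 3:pl, 4:x1, 5:x2, 8:m, 9:m edges: (2,5,pre); (3,4,pre); (3,5,pre); (4,2,post); (8,2,at); (9,2,at)
final:
nodes: 1:pl, 2:pl, 3:pl, 4:x1, 5:x2, 8:m, 9:m
edges: (2,5,pre); (3,4,pre); (3,5,pre); (4,2,post); (8,2,at); (9,2,at)


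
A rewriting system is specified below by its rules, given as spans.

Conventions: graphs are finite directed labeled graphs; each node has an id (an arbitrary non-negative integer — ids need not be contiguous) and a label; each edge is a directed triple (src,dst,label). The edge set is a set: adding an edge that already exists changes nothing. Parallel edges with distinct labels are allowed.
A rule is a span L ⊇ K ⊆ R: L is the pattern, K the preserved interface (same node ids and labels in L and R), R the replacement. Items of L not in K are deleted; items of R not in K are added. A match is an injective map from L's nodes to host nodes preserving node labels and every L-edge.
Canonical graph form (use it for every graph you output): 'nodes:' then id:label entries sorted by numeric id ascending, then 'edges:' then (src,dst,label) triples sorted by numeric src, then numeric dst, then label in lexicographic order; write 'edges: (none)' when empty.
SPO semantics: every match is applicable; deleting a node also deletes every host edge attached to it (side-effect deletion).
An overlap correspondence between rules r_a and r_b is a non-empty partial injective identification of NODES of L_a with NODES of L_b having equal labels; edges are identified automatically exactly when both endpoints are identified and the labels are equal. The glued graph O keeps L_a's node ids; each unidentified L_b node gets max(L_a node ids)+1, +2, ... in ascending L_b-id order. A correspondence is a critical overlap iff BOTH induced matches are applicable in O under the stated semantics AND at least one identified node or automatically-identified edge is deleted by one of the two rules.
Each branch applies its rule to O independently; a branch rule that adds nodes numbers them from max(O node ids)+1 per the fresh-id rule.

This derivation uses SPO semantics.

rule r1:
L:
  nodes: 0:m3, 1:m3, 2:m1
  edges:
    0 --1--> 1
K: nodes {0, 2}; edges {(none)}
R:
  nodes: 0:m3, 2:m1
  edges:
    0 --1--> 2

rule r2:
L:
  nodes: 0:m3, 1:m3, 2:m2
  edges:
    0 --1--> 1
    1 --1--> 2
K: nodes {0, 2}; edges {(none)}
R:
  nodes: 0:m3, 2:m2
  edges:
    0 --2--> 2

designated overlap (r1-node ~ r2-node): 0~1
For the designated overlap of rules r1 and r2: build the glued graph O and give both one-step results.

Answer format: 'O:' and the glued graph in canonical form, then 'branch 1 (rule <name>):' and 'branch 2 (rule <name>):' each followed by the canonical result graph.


O:
nodes: 0:m3, 1:m3, 2:m1, 3:m3, 4:m2
edges: (0,1,1); (0,4,1); (3,0,1)
branch 1 (rule r1):
nodes: 0:m3, 2:m1, 3:m3, 4:m2
edges: (0,2,1); (0,4,1); (3,0,1)
branch 2 (rule r2):
nodes: 1:m3, 2:m1, 3:m3, 4:m2
edges: (3,4,2)


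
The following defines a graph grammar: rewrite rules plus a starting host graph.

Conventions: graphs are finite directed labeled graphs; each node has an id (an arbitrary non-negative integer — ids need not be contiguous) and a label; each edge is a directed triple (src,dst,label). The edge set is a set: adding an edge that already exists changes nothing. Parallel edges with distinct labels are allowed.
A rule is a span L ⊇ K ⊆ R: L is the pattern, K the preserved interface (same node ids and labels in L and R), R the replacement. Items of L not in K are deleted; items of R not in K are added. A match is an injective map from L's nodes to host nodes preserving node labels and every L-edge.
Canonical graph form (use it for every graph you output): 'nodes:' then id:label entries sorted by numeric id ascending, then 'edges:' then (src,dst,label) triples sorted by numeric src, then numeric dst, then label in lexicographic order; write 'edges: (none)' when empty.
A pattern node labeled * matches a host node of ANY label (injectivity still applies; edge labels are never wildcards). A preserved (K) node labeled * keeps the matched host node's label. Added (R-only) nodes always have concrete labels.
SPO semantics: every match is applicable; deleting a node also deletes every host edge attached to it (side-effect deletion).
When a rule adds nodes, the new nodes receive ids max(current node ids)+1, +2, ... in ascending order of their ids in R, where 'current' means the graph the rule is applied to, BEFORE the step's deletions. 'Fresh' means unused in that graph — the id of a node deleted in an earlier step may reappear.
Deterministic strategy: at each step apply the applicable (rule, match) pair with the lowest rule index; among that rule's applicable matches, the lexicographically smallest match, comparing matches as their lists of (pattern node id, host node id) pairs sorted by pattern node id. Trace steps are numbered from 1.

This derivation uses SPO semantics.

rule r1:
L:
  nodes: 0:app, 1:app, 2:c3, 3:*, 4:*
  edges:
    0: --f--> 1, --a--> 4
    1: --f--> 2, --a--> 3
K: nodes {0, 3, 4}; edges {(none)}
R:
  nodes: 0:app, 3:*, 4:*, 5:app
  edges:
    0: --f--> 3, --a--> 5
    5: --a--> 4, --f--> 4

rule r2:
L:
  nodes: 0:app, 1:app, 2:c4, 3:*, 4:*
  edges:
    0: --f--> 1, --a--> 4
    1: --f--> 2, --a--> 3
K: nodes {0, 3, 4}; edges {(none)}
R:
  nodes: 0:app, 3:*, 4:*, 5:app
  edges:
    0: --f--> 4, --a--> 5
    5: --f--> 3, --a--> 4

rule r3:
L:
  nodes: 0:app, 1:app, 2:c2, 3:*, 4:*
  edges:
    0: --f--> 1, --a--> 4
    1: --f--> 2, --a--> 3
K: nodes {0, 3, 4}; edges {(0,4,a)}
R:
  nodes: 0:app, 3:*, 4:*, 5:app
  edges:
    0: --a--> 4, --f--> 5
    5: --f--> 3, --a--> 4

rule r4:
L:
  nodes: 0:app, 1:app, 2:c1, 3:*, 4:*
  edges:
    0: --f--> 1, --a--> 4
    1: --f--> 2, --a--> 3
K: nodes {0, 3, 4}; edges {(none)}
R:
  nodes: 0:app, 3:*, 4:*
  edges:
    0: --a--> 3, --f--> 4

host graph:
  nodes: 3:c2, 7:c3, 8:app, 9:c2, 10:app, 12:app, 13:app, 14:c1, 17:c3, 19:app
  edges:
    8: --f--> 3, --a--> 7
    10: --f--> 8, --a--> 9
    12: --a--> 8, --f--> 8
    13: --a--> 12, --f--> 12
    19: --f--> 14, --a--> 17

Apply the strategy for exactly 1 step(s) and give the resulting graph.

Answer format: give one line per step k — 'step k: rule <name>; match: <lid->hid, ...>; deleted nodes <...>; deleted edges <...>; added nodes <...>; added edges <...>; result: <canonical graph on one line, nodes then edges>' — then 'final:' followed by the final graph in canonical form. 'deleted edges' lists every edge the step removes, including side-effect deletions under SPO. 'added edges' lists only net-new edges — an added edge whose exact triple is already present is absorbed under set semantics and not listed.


step 1: rule r3; match: 0->10, 1->8, 2->3, 3->7, 4->9; deleted nodes 3, 8; deleted edges (8,3,f); (8,7,a); (10,8,f); (12,8,a); (12,8,f); added nodes 20; added edges (10,20,f); (20,7,f); (20,9,a); result: nodes: 7:c3, 9:c2, 10:app, 12:app, 13:app, 14:c1, 17:c3, 19:app, 20:app edges: (10,9,a); (10,20,f); (13,12,a); (13,12,f); (19,14,f); (19,17,a); (20,7,f); (20,9,a)
final:
nodes: 7:c3, 9:c2, 10:app, 12:app, 13:app, 14:c1, 17:c3, 19:app, 20:app
edges: (10,9,a); (10,20,f); (13,12,a); (13,12,f); (19,14,f); (19,17,a); (20,7,f); (20,9,a)


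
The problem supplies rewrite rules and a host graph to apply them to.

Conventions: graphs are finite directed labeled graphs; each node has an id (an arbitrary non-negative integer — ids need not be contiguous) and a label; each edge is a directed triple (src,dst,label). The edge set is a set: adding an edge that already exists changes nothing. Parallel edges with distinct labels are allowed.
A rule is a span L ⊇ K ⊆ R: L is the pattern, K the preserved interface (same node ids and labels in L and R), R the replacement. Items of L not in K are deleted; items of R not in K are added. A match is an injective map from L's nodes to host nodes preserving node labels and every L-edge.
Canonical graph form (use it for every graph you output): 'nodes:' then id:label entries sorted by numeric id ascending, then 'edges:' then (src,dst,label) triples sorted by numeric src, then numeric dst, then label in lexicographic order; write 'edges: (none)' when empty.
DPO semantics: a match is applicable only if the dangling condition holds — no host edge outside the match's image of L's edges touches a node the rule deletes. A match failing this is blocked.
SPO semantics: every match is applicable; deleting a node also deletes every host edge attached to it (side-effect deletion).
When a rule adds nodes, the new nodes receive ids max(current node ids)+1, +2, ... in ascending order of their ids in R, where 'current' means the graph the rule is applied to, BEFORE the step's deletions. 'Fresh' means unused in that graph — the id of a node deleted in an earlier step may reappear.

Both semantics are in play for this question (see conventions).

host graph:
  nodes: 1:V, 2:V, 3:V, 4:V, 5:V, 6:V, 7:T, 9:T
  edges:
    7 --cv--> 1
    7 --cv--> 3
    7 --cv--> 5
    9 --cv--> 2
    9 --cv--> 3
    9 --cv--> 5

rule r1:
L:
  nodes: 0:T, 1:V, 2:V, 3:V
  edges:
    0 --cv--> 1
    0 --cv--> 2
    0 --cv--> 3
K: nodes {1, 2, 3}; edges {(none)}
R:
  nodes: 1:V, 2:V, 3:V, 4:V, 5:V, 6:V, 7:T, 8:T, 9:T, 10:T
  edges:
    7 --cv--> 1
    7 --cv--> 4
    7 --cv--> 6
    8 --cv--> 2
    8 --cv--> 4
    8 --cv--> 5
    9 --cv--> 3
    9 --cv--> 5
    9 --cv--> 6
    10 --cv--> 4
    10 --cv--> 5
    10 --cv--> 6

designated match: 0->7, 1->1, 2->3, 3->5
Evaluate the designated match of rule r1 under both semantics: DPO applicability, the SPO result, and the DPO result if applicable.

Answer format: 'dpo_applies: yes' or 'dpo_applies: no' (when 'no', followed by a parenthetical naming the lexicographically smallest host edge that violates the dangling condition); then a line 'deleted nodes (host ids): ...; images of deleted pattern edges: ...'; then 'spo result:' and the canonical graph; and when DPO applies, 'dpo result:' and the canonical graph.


dpo_applies: yes
deleted nodes (host ids): 7; images of deleted pattern edges: (7,1,cv); (7,3,cv); (7,5,cv)
spo result:
nodes: 1:V, 2:V, 3:V, 4:V, 5:V, 6:V, 9:T, 10:V, 11:V, 12:V, 13:T, 14:T, 15:T, 16:T
edges: (9,2,cv); (9,3,cv); (9,5,cv); (13,1,cv); (13,10,cv); (13,12,cv); (14,3,cv); (14,10,cv); (14,11,cv); (15,5,cv); (15,11,cv); (15,12,cv); (16,10,cv); (16,11,cv); (16,12,cv)
dpo result:
nodes: 1:V, 2:V, 3:V, 4:V, 5:V, 6:V, 9:T, 10:V, 11:V, 12:V, 13:T, 14:T, 15:T, 16:T
edges: (9,2,cv); (9,3,cv); (9,5,cv); (13,1,cv); (13,10,cv); (13,12,cv); (14,3,cv); (14,10,cv); (14,11,cv); (15,5,cv); (15,11,cv); (15,12,cv); (16,10,cv); (16,11,cv); (16,12,cv)


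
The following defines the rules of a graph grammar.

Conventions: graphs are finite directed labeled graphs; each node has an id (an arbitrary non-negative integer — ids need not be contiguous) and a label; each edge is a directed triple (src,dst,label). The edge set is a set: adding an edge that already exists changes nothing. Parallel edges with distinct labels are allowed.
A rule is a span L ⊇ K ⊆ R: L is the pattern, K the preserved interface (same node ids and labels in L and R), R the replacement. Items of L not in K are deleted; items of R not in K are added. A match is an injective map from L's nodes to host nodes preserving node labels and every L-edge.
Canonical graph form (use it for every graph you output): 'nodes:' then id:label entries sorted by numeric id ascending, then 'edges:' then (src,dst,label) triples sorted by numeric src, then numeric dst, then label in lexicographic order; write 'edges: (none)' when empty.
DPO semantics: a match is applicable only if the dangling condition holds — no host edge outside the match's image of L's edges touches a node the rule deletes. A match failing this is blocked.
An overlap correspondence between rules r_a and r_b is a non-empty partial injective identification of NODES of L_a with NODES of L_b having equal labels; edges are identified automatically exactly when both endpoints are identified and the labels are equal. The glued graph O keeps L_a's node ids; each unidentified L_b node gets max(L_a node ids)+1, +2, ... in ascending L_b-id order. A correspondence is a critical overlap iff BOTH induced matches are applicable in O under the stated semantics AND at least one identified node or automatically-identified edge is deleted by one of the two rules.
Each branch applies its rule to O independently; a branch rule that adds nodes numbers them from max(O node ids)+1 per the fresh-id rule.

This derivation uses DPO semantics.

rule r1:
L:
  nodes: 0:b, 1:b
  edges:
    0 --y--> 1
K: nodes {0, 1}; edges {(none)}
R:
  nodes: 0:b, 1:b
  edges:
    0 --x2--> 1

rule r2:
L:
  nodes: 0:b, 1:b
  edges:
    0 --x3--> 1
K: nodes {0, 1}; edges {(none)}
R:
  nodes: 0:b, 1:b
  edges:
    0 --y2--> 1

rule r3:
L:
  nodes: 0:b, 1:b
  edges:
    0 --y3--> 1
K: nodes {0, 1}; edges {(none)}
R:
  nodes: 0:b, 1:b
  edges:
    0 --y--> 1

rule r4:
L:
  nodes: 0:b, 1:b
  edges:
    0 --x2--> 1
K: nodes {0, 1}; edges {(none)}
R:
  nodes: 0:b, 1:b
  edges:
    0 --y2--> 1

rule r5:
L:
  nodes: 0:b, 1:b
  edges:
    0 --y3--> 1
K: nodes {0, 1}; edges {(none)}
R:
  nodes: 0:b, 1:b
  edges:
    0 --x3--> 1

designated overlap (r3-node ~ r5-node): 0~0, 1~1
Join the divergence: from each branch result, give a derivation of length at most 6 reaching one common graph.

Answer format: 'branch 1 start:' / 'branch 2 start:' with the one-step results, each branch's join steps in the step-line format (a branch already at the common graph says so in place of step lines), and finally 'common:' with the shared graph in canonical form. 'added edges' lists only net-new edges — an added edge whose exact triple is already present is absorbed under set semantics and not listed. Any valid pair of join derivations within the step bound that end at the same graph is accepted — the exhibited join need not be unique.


branch 1 start:
nodes: 0:b, 1:b
edges: (0,1,y)
branch 2 start:
nodes: 0:b, 1:b
edges: (0,1,x3)
branch 1 step 1: rule r1; match: 0->0, 1->1; deleted nodes (none); deleted edges (0,1,y); added nodes (none); added edges (0,1,x2); result: nodes: 0:b, 1:b edges: (0,1,x2)
branch 1 step 2: rule r4; match: 0->0, 1->1; deleted nodes (none); deleted edges (0,1,x2); added nodes (none); added edges (0,1,y2); result: nodes: 0:b, 1:b edges: (0,1,y2)
branch 2 step 1: rule r2; match: 0->0, 1->1; deleted nodes (none); deleted edges (0,1,x3); added nodes (none); added edges (0,1,y2); result: nodes: 0:b, 1:b edges: (0,1,y2)
common:
nodes: 0:b, 1:b
edges: (0,1,y2)
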